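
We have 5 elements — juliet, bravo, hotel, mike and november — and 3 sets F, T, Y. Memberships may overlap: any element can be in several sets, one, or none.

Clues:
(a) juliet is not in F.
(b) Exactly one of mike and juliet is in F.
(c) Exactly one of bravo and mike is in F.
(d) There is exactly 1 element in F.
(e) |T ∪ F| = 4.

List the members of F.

F = {mike}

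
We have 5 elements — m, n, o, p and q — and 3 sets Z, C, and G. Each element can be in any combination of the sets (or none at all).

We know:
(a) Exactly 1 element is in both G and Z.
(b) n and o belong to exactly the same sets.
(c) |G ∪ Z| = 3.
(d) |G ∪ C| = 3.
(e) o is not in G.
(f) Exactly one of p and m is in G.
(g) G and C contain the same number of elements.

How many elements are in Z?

2

From (e): o ∉ G.
(b): n matches o: n ∉ G.
Suppose n ∈ Z: no assignment then satisfies all the clues, so n ∉ Z.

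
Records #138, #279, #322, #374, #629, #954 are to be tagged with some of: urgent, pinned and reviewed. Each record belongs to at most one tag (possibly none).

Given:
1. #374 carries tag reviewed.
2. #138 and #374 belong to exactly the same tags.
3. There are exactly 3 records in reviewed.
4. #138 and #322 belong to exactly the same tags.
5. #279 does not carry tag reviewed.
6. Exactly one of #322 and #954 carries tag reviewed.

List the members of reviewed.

reviewed = {#138, #322, #374}

From (1): #374 ∈ reviewed.
From (5): #279 ∉ reviewed.
(2): #138 matches #374: #138 ∉ urgent.
(2): #138 matches #374: #138 ∉ pinned.
(2): #138 matches #374: #138 ∈ reviewed.
(4): #322 matches #138: #322 ∉ urgent.
(4): #322 matches #138: #322 ∉ pinned.
(4): #322 matches #138: #322 ∈ reviewed.
(6) (exactly one): #954 ∉ reviewed.
(3): reviewed already has 3, so the rest are out.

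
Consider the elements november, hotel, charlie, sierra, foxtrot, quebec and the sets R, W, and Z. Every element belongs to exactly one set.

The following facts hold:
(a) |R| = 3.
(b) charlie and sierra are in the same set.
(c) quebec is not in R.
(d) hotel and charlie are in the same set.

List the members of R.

R = {charlie, hotel, sierra}

From (c): quebec ∉ R.
Suppose november ∈ R: no assignment then satisfies all the clues, so november ∉ R.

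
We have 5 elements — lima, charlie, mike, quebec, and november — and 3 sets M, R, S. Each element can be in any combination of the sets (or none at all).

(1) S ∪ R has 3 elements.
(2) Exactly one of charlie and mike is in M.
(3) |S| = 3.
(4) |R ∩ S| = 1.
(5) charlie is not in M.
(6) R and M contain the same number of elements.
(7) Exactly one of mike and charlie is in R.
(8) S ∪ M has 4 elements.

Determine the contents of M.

M = {mike}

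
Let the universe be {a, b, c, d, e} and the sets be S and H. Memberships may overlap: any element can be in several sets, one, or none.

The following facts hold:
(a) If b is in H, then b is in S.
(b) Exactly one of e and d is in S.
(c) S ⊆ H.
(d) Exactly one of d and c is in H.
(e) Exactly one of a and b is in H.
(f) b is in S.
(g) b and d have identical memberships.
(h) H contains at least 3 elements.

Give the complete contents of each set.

S = {b, d}; H = {b, d, e}

From (f): b ∈ S.
(c) with b ∈ S: b ∈ H.
(e) (exactly one): a ∉ H.
(g): d matches b: d ∈ S.
(g): d matches b: d ∈ H.
(b) (exactly one): e ∉ S.
(c) contrapositive: a ∉ S.
(d) (exactly one): c ∉ H.
(h): only 3 candidates remain for H, so all are in.
(c) contrapositive: c ∉ S.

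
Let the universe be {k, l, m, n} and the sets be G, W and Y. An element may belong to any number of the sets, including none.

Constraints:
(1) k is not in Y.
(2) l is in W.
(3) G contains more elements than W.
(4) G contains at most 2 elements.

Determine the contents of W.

W = {l}

From (1): k ∉ Y.
From (2): l ∈ W.
Suppose k ∈ W: no assignment then satisfies all the clues, so k ∉ W.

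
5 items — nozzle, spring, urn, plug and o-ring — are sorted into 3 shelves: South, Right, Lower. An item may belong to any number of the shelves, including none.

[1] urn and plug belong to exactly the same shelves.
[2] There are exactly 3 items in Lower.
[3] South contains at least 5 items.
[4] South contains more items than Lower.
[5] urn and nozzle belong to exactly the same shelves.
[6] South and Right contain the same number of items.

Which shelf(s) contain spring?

spring: Right, South

(3): only 5 candidates remain for South, so all are in.
Suppose spring ∉ Right: no assignment then satisfies all the clues, so spring ∈ Right.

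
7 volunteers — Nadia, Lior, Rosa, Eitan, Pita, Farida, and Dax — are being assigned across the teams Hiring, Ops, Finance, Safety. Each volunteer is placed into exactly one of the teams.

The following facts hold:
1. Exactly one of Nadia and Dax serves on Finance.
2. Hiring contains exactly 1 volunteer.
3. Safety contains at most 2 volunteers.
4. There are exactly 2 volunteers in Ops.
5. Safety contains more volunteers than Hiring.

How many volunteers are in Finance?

2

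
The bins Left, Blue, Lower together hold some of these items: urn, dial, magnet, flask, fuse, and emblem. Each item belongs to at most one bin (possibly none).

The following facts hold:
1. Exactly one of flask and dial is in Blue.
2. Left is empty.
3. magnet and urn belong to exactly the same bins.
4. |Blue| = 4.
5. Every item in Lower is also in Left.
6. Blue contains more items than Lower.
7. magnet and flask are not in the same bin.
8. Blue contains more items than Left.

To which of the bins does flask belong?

(2): Left already has 0, so the rest are out.
(5) contrapositive: urn ∉ Lower.
(5) contrapositive: dial ∉ Lower.
(5) contrapositive: magnet ∉ Lower.
(5) contrapositive: flask ∉ Lower.
(5) contrapositive: fuse ∉ Lower.
(5) contrapositive: emblem ∉ Lower.
Suppose flask ∈ Blue: no assignment then satisfies all the clues, so flask ∉ Blue.

flask: none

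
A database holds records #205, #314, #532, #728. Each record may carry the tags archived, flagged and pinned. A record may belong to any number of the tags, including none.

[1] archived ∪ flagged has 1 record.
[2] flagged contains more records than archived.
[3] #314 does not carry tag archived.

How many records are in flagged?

1

From (3): #314 ∉ archived.
Suppose #205 ∈ archived: no assignment then satisfies all the clues, so #205 ∉ archived.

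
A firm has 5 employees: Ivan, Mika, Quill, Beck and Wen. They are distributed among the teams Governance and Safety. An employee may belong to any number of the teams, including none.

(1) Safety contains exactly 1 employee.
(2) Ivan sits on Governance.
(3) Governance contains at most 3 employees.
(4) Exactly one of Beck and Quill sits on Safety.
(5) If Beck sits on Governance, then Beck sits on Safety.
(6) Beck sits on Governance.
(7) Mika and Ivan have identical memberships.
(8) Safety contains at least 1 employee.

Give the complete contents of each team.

From (2): Ivan ∈ Governance.
From (6): Beck ∈ Governance.
(5): Beck ∈ Safety.
(7): Mika matches Ivan: Mika ∈ Governance.
(1): Safety already has 1, so the rest are out.
(3): Governance already has 3, so the rest are out.

Governance = {Beck, Ivan, Mika}; Safety = {Beck}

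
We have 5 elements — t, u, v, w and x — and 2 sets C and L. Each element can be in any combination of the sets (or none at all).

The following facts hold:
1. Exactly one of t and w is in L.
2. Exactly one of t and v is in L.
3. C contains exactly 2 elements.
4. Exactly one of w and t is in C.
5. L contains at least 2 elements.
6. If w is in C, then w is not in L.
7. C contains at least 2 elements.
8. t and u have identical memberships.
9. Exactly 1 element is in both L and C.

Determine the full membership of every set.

C = {w, x}; L = {t, u, x}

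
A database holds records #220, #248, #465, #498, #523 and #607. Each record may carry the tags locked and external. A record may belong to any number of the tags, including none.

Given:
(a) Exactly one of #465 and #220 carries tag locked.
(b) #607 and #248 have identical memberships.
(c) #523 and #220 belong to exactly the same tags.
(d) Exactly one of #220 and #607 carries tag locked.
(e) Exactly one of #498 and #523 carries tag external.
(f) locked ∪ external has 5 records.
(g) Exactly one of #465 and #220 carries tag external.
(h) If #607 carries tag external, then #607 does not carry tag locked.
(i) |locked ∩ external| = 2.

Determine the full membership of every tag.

locked = {#220, #498, #523}; external = {#220, #248, #523, #607}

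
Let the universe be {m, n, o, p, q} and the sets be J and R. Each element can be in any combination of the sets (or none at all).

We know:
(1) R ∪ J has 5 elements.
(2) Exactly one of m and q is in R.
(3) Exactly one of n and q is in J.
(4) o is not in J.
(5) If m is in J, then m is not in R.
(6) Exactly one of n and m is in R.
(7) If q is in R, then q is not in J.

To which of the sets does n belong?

n: J, R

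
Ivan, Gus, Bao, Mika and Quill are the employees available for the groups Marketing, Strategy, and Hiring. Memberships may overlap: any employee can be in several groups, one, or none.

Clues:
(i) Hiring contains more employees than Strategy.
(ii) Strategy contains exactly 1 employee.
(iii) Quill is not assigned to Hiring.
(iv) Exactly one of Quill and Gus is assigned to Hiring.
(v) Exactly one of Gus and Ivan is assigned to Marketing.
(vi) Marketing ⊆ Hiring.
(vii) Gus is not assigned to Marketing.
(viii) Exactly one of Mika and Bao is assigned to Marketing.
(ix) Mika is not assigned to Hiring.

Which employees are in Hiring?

From (iii): Quill ∉ Hiring.
From (vii): Gus ∉ Marketing.
From (ix): Mika ∉ Hiring.
(iv) (exactly one): Gus ∈ Hiring.
(v) (exactly one): Ivan ∈ Marketing.
(vi) with Ivan ∈ Marketing: Ivan ∈ Hiring.
(vi) contrapositive: Mika ∉ Marketing.
(vi) contrapositive: Quill ∉ Marketing.
(viii) (exactly one): Bao ∈ Marketing.
(vi) with Bao ∈ Marketing: Bao ∈ Hiring.

Hiring = {Bao, Gus, Ivan}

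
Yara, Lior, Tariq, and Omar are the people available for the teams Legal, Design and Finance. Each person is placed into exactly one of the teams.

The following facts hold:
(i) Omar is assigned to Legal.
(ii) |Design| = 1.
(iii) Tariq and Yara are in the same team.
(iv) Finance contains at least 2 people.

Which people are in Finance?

Finance = {Tariq, Yara}

From (i): Omar ∈ Legal.
Suppose Yara ∉ Finance: no assignment then satisfies all the clues, so Yara ∈ Finance.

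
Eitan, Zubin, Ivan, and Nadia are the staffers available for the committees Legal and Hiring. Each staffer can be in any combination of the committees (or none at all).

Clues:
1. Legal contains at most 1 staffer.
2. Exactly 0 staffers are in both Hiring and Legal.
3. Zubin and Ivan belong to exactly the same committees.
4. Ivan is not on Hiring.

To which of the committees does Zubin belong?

Zubin: none

From (4): Ivan ∉ Hiring.
(3): Zubin matches Ivan: Zubin ∉ Hiring.
Suppose Zubin ∈ Legal: no assignment then satisfies all the clues, so Zubin ∉ Legal.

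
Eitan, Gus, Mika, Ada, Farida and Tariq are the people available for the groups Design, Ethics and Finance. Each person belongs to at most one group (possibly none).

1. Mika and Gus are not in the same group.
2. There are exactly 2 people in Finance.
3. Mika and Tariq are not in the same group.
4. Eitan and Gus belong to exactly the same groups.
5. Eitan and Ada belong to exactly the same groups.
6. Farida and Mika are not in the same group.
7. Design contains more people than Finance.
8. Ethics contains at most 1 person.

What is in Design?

Design = {Ada, Eitan, Gus}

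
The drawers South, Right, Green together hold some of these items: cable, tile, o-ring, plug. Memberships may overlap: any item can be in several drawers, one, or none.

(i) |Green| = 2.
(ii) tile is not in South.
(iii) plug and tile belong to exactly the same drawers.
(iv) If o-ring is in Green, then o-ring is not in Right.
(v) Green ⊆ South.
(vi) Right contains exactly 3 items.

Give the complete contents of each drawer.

From (ii): tile ∉ South.
(iii): plug matches tile: plug ∉ South.
(v) contrapositive: tile ∉ Green.
(v) contrapositive: plug ∉ Green.
(i): only 2 candidates remain for Green, so all are in.
(iv): o-ring ∉ Right.
(v) with cable ∈ Green: cable ∈ South.
(v) with o-ring ∈ Green: o-ring ∈ South.
(vi): only 3 candidates remain for Right, so all are in.

South = {cable, o-ring}; Right = {cable, plug, tile}; Green = {cable, o-ring}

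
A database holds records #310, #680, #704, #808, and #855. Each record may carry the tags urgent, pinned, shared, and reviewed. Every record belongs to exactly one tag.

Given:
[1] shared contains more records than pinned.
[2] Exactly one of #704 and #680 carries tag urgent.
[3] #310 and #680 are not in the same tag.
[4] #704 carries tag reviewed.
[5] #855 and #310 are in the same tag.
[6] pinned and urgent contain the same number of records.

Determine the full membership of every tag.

urgent = {#680}; pinned = {#808}; shared = {#310, #855}; reviewed = {#704}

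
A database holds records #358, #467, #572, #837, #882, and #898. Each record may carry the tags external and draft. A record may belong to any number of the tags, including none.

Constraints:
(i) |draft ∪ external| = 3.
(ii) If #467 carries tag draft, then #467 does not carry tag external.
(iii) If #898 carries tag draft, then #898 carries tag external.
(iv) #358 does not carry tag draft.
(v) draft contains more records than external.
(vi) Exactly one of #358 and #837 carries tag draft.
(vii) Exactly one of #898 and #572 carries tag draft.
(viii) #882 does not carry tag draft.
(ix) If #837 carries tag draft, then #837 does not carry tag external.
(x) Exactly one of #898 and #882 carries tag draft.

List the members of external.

external = {#898}

From (iv): #358 ∉ draft.
From (viii): #882 ∉ draft.
(vi) (exactly one): #837 ∈ draft.
(ix): #837 ∉ external.
(x) (exactly one): #898 ∈ draft.
(iii): #898 ∈ external.
(vii) (exactly one): #572 ∉ draft.
Suppose #358 ∈ external: no assignment then satisfies all the clues, so #358 ∉ external.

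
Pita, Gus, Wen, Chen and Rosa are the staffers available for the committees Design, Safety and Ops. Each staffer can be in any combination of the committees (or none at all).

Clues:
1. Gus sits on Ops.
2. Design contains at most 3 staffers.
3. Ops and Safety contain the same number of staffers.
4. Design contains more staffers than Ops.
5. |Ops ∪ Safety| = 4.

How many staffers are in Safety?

2

From (1): Gus ∈ Ops.
Suppose Gus ∈ Safety: no assignment then satisfies all the clues, so Gus ∉ Safety.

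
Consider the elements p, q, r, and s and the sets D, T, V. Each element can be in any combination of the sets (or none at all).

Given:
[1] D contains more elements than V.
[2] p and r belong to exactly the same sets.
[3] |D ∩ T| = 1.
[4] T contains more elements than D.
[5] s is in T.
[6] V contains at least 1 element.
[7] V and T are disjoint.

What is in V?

V = {q}

From (5): s ∈ T.
(7) (disjoint): s ∉ V.
Suppose p ∈ V: no assignment then satisfies all the clues, so p ∉ V.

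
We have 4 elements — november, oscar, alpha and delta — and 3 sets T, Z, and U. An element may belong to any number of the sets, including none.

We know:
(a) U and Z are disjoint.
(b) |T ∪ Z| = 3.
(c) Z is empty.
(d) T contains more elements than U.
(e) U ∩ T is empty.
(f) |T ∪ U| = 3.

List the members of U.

U = {}

(c): Z already has 0, so the rest are out.
Suppose november ∈ U: no assignment then satisfies all the clues, so november ∉ U.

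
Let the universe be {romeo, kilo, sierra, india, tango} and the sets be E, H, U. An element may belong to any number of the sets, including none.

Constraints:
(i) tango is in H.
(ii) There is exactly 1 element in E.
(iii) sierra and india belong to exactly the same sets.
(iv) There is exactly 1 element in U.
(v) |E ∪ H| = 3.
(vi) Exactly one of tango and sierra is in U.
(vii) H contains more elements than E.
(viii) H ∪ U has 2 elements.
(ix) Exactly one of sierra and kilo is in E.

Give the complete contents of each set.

E = {kilo}; H = {romeo, tango}; U = {tango}

From (i): tango ∈ H.
Suppose romeo ∈ E: no assignment then satisfies all the clues, so romeo ∉ E.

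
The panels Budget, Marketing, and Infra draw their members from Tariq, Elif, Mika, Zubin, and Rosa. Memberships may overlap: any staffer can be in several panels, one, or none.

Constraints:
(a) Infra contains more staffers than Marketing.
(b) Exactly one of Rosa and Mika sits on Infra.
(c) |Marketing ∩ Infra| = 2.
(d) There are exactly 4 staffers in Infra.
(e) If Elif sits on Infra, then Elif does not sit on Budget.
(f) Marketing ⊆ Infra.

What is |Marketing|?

2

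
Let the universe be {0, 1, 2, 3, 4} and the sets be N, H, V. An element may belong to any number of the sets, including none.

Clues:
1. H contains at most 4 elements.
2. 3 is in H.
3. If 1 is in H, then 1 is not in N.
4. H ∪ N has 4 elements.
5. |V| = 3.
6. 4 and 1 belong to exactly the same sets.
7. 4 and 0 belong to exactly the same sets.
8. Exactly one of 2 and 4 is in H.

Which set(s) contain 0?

0: H, V

From (2): 3 ∈ H.
Suppose 0 ∈ N: no assignment then satisfies all the clues, so 0 ∉ N.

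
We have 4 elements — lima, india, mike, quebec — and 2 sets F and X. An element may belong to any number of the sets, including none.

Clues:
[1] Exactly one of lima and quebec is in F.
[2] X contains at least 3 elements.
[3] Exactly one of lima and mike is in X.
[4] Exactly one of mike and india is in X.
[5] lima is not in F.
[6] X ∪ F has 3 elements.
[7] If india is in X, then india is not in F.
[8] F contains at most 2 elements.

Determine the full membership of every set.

F = {quebec}; X = {india, lima, quebec}

From (5): lima ∉ F.
(1) (exactly one): quebec ∈ F.
Suppose lima ∉ X: no assignment then satisfies all the clues, so lima ∈ X.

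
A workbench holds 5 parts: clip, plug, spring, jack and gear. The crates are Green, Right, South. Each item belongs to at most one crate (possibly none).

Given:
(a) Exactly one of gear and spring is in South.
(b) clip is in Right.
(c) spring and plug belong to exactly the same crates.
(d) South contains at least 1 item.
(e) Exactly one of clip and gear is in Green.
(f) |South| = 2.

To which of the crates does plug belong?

From (b): clip ∈ Right.
(e) (exactly one): gear ∈ Green.
(a) (exactly one): spring ∈ South.
(c): plug matches spring: plug ∉ Green.
(c): plug matches spring: plug ∉ Right.
(c): plug matches spring: plug ∈ South.
(f): South already has 2, so the rest are out.

plug: South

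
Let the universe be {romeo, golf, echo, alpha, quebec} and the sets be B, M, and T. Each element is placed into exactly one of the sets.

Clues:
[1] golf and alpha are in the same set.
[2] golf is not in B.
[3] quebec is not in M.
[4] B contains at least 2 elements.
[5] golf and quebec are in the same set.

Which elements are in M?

M = {}

From (2): golf ∉ B.
From (3): quebec ∉ M.
(1): alpha matches golf: alpha ∉ B.
(5): quebec matches golf: quebec ∉ B.
(5): golf matches quebec: golf ∉ M.
Only one set left: golf ∈ T.
Only one set left: quebec ∈ T.
(1): alpha matches golf: alpha ∉ M.
(1): alpha matches golf: alpha ∈ T.
(4): only 2 candidates remain for B, so all are in.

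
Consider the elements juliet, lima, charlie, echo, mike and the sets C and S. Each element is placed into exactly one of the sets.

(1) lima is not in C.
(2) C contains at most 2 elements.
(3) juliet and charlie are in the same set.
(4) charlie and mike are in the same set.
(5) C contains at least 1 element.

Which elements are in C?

C = {echo}

From (1): lima ∉ C.
Only one set left: lima ∈ S.
Suppose juliet ∈ C: no assignment then satisfies all the clues, so juliet ∉ C.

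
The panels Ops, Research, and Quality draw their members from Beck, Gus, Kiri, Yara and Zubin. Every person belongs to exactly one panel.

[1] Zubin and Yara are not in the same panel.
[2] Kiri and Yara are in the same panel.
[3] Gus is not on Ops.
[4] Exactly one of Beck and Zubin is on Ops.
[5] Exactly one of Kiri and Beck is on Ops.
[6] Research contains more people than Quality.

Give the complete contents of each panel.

Ops = {Beck}; Research = {Gus, Kiri, Yara}; Quality = {Zubin}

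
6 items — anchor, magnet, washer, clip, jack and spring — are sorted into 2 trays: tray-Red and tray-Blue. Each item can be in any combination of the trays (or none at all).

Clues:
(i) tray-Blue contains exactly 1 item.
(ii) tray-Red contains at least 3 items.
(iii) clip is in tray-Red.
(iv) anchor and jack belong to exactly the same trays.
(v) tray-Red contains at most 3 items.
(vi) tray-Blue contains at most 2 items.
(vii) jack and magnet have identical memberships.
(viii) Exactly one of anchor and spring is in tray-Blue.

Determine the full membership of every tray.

tray-Red = {clip, spring, washer}; tray-Blue = {spring}

From (iii): clip ∈ tray-Red.
Suppose anchor ∈ tray-Red: no assignment then satisfies all the clues, so anchor ∉ tray-Red.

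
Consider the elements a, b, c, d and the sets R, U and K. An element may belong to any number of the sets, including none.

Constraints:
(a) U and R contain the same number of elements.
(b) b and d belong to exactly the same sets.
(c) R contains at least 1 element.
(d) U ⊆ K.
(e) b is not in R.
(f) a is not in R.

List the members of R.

R = {c}

From (e): b ∉ R.
From (f): a ∉ R.
(b): d matches b: d ∉ R.
(c): only 1 candidates remain for R, so all are in.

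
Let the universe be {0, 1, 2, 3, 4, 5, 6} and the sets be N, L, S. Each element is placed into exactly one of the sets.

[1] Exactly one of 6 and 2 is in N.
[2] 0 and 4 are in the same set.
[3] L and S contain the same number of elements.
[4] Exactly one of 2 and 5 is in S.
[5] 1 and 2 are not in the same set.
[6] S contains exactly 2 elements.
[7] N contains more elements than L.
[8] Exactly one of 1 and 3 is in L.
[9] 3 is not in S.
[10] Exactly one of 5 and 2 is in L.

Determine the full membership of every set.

N = {0, 4, 6}; L = {2, 3}; S = {1, 5}

From (9): 3 ∉ S.
Suppose 0 ∉ N: no assignment then satisfies all the clues, so 0 ∈ N.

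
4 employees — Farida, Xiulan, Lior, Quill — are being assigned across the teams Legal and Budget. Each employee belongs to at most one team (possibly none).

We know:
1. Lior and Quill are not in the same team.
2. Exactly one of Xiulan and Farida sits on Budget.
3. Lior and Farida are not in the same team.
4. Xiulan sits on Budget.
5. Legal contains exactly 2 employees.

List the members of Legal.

Legal = {Farida, Quill}

From (4): Xiulan ∈ Budget.
(2) (exactly one): Farida ∉ Budget.
Suppose Farida ∉ Legal: no assignment then satisfies all the clues, so Farida ∈ Legal.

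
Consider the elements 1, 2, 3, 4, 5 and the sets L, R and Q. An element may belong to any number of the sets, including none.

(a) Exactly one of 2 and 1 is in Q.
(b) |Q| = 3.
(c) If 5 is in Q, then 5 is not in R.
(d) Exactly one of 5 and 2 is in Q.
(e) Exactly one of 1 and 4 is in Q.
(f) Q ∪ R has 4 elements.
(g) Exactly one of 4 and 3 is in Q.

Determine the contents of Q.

Q = {1, 3, 5}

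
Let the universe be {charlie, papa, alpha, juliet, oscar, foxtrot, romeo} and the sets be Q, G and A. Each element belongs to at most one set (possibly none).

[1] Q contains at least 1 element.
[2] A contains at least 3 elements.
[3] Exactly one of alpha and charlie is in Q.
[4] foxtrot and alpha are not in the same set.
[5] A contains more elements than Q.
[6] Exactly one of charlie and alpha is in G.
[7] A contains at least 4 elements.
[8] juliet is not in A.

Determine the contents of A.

From (8): juliet ∉ A.
Suppose charlie ∈ A: no assignment then satisfies all the clues, so charlie ∉ A.

A = {foxtrot, oscar, papa, romeo}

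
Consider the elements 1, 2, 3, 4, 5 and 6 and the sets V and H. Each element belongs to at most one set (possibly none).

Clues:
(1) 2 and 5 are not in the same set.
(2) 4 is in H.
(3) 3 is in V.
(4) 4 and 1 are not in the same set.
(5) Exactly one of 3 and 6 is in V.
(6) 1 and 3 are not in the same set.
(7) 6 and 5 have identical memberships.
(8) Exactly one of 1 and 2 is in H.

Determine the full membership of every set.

From (2): 4 ∈ H.
From (3): 3 ∈ V.
(4): 1 ∉ H.
(5) (exactly one): 6 ∉ V.
(6): 1 ∉ V.
(7): 5 matches 6: 5 ∉ V.
(8) (exactly one): 2 ∈ H.
(1): 5 ∉ H.
(7): 6 matches 5: 6 ∉ H.

V = {3}; H = {2, 4}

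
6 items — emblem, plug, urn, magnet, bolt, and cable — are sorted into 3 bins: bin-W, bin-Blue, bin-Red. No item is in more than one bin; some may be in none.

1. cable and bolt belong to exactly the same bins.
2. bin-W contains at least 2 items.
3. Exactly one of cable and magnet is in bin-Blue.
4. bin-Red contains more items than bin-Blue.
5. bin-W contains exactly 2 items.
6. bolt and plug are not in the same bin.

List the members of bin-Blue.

bin-Blue = {magnet}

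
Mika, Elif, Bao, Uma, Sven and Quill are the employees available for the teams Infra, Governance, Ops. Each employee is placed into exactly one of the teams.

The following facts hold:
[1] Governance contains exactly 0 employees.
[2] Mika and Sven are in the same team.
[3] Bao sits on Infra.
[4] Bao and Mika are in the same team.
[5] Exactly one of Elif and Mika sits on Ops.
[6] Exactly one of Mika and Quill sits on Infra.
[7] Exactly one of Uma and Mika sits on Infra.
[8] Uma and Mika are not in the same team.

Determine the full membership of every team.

From (3): Bao ∈ Infra.
(1): Governance already has 0, so the rest are out.
(4): Mika matches Bao: Mika ∈ Infra.
(5) (exactly one): Elif ∈ Ops.
(6) (exactly one): Quill ∉ Infra.
(7) (exactly one): Uma ∉ Infra.
Only one team left: Uma ∈ Ops.
Only one team left: Quill ∈ Ops.
(2): Sven matches Mika: Sven ∈ Infra.

Infra = {Bao, Mika, Sven}; Governance = {}; Ops = {Elif, Quill, Uma}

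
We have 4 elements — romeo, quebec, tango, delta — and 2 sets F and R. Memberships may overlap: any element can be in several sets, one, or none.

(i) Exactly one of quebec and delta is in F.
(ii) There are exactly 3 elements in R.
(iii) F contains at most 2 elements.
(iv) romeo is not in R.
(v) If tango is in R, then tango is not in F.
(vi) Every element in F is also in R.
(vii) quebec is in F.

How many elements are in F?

From (iv): romeo ∉ R.
From (vii): quebec ∈ F.
(i) (exactly one): delta ∉ F.
(ii): only 3 candidates remain for R, so all are in.
(v): tango ∉ F.
(vi) contrapositive: romeo ∉ F.

1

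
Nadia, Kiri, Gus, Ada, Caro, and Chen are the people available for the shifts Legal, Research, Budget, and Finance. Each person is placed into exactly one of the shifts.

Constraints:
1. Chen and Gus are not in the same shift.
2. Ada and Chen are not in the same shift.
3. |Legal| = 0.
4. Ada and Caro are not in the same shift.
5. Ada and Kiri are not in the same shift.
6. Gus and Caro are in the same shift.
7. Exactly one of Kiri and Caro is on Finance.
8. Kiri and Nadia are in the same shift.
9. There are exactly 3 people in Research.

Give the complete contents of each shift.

(3): Legal already has 0, so the rest are out.
Suppose Nadia ∉ Research: no assignment then satisfies all the clues, so Nadia ∈ Research.

Legal = {}; Research = {Chen, Kiri, Nadia}; Budget = {Ada}; Finance = {Caro, Gus}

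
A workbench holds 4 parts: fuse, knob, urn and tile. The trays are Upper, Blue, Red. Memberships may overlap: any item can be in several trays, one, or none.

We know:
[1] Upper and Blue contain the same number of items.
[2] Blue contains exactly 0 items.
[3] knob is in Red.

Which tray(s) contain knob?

From (3): knob ∈ Red.
(2): Blue already has 0, so the rest are out.
Suppose knob ∈ Upper: no assignment then satisfies all the clues, so knob ∉ Upper.

knob: Red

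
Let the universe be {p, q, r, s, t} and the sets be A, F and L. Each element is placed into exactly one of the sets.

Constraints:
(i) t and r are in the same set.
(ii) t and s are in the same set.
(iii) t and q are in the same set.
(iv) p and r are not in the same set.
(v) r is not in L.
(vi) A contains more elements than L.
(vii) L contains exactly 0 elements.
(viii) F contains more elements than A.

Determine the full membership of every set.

A = {p}; F = {q, r, s, t}; L = {}

From (v): r ∉ L.
(i): t matches r: t ∉ L.
(ii): s matches t: s ∉ L.
(iii): q matches t: q ∉ L.
(vii): L already has 0, so the rest are out.
Suppose p ∉ A: no assignment then satisfies all the clues, so p ∈ A.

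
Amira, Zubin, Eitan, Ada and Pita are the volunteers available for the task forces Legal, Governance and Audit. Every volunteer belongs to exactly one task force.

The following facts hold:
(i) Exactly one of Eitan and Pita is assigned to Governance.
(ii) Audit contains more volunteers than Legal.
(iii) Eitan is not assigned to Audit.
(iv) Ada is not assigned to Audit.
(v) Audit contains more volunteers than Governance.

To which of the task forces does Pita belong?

Pita: Audit

From (iii): Eitan ∉ Audit.
From (iv): Ada ∉ Audit.
Suppose Pita ∈ Legal: no assignment then satisfies all the clues, so Pita ∉ Legal.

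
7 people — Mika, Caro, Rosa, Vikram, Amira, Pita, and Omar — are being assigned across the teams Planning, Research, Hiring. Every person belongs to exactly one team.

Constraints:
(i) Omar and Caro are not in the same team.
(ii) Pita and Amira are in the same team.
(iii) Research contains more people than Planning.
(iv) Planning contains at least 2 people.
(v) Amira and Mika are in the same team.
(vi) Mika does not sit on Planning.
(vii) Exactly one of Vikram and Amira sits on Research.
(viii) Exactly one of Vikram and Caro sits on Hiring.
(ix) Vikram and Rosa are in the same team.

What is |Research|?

From (vi): Mika ∉ Planning.
(v): Amira matches Mika: Amira ∉ Planning.
(ii): Pita matches Amira: Pita ∉ Planning.
Suppose Mika ∉ Research: no assignment then satisfies all the clues, so Mika ∈ Research.

4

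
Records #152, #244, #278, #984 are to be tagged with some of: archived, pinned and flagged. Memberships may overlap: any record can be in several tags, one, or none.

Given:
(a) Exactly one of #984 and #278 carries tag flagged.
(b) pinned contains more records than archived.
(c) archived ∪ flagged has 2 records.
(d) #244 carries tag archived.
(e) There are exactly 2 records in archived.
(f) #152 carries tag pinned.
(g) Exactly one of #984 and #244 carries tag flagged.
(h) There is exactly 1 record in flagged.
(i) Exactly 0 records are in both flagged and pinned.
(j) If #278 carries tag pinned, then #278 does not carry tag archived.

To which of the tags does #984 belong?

#984: archived, flagged

From (d): #244 ∈ archived.
From (f): #152 ∈ pinned.
Suppose #984 ∉ archived: no assignment then satisfies all the clues, so #984 ∈ archived.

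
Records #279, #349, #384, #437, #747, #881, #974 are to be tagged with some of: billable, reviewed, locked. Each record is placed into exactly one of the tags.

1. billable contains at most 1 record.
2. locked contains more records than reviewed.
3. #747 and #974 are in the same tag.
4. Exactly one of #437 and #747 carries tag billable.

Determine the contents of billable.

billable = {#437}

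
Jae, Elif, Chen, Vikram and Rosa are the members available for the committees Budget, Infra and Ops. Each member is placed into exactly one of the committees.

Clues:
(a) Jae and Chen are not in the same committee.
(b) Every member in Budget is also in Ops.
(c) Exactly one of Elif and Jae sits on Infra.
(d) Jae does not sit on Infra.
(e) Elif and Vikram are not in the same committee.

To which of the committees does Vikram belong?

Vikram: Ops

From (d): Jae ∉ Infra.
(c) (exactly one): Elif ∈ Infra.
(e): Vikram ∉ Infra.
Suppose Vikram ∈ Budget: no assignment then satisfies all the clues, so Vikram ∉ Budget.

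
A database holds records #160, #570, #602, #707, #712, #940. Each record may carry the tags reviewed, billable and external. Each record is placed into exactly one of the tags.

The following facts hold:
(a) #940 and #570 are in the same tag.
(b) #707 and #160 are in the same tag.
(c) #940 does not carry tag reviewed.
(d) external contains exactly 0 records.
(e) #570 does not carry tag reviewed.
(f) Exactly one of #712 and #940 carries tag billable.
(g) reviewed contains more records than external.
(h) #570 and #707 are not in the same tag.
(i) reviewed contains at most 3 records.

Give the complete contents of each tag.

reviewed = {#160, #707, #712}; billable = {#570, #602, #940}; external = {}

From (c): #940 ∉ reviewed.
From (e): #570 ∉ reviewed.
(d): external already has 0, so the rest are out.
Only one tag left: #570 ∈ billable.
Only one tag left: #940 ∈ billable.
(f) (exactly one): #712 ∉ billable.
(h): #707 ∉ billable.
Only one tag left: #707 ∈ reviewed.
Only one tag left: #712 ∈ reviewed.
(b): #160 matches #707: #160 ∈ reviewed.
(i): reviewed already has 3, so the rest are out.
Only one tag left: #602 ∈ billable.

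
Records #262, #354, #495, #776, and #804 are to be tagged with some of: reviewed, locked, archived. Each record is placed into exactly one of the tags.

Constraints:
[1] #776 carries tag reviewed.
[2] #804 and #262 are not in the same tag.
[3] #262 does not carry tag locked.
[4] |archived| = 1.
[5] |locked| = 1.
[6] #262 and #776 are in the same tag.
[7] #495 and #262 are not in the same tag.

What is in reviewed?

From (1): #776 ∈ reviewed.
From (3): #262 ∉ locked.
(6): #262 matches #776: #262 ∈ reviewed.
(7): #495 ∉ reviewed.
(2): #804 ∉ reviewed.
Suppose #354 ∉ reviewed: no assignment then satisfies all the clues, so #354 ∈ reviewed.

reviewed = {#262, #354, #776}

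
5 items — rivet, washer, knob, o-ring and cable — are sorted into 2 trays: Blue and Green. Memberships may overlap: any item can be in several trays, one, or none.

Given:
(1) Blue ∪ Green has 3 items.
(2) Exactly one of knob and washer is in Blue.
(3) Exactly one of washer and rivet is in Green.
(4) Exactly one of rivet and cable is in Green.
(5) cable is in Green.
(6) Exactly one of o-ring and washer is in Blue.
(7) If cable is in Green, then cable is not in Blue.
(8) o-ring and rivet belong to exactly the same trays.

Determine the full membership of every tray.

Blue = {washer}; Green = {cable, knob, washer}

From (5): cable ∈ Green.
(4) (exactly one): rivet ∉ Green.
(7): cable ∉ Blue.
(8): o-ring matches rivet: o-ring ∉ Green.
(3) (exactly one): washer ∈ Green.
Suppose rivet ∈ Blue: no assignment then satisfies all the clues, so rivet ∉ Blue.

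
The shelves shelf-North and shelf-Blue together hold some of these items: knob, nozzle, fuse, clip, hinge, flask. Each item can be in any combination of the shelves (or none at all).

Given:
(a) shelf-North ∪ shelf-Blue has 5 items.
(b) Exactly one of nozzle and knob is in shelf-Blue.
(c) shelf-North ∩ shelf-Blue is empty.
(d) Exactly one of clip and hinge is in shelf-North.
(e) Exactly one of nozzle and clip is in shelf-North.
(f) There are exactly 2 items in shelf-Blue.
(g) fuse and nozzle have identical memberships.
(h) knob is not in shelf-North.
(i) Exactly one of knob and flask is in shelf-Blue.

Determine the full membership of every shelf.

shelf-North = {fuse, hinge, nozzle}; shelf-Blue = {clip, knob}

From (h): knob ∉ shelf-North.
Suppose knob ∉ shelf-Blue: no assignment then satisfies all the clues, so knob ∈ shelf-Blue.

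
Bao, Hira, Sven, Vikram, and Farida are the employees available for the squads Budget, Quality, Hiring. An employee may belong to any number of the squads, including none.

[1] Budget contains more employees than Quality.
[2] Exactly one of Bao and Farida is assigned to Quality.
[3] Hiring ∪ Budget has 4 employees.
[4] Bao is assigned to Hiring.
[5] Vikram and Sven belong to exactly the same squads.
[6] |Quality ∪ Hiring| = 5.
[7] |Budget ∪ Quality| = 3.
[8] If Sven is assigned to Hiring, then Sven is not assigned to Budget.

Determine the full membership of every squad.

Budget = {Bao, Hira}; Quality = {Farida}; Hiring = {Bao, Hira, Sven, Vikram}

From (4): Bao ∈ Hiring.
Suppose Bao ∉ Budget: no assignment then satisfies all the clues, so Bao ∈ Budget.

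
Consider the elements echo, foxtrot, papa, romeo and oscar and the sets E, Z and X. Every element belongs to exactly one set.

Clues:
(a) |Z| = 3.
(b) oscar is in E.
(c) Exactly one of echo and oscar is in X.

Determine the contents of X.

X = {echo}

From (b): oscar ∈ E.
(c) (exactly one): echo ∈ X.
(a): only 3 candidates remain for Z, so all are in.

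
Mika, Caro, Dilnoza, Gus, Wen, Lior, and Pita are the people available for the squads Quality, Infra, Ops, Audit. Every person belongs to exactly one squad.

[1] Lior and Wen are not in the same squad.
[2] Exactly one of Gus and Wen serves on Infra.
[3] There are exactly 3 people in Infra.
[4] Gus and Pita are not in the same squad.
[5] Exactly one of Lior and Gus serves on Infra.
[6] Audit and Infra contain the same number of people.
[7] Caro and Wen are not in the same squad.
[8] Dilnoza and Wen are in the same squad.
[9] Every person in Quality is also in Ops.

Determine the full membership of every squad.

Quality = {}; Infra = {Caro, Gus, Mika}; Ops = {Lior}; Audit = {Dilnoza, Pita, Wen}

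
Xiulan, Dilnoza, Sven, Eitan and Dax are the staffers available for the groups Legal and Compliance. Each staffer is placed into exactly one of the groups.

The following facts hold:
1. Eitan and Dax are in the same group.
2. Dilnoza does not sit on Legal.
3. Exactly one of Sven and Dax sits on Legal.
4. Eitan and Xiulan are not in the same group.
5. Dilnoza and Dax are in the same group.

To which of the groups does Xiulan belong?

Xiulan: Legal

From (2): Dilnoza ∉ Legal.
(5): Dax matches Dilnoza: Dax ∉ Legal.
Only one group left: Dilnoza ∈ Compliance.
Only one group left: Dax ∈ Compliance.
(1): Eitan matches Dax: Eitan ∉ Legal.
(1): Eitan matches Dax: Eitan ∈ Compliance.
(3) (exactly one): Sven ∈ Legal.
(4): Xiulan ∉ Compliance.
Only one group left: Xiulan ∈ Legal.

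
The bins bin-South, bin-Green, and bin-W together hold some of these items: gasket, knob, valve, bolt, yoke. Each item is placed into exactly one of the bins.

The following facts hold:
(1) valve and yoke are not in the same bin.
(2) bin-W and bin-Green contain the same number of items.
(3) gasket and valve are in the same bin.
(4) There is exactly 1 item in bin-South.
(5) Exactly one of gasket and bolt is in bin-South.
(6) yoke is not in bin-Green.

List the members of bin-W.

bin-W = {knob, yoke}

From (6): yoke ∉ bin-Green.
Suppose gasket ∈ bin-W: no assignment then satisfies all the clues, so gasket ∉ bin-W.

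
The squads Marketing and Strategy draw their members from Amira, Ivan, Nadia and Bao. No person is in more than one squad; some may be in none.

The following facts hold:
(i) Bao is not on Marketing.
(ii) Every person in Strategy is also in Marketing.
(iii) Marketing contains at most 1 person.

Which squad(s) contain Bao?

Bao: none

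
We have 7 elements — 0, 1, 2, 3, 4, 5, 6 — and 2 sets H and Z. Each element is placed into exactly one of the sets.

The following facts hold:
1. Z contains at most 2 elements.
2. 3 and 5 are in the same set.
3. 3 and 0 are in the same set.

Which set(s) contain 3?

3: H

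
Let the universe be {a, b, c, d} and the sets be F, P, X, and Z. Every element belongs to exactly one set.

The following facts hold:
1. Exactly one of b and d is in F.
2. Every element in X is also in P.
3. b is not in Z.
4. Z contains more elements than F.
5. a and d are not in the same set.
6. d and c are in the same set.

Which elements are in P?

P = {a}

From (3): b ∉ Z.
Suppose a ∉ P: no assignment then satisfies all the clues, so a ∈ P.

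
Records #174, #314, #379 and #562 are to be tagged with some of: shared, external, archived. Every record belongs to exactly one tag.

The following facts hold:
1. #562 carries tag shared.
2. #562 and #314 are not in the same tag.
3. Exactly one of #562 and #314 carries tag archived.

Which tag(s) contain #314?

#314: archived

From (1): #562 ∈ shared.
(2): #314 ∉ shared.
(3) (exactly one): #314 ∈ archived.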